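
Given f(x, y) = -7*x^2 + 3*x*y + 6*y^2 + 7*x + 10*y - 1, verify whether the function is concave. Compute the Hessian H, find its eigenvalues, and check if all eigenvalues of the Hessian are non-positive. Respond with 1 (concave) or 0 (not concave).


The Hessian of f(x,y) = -7*x^2 + 3*x*y + 6*y^2 + 7*x + 10*y - 1 is:
H = [[-14, 3], [3, 12]]
Trace = -14 + 12 = -2
Determinant = -14*12 - (3)^2 = -177
Discriminant = (-2)^2 - 4*-177 = 712.0
Eigenvalues: lambda_1 = -14.3417, lambda_2 = 12.3417
The function is not concave.

0


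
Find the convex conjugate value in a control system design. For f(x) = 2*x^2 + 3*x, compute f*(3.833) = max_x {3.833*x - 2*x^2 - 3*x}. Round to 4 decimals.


f*(y) = sup_x {y*x - a*x^2 - b*x} = sup_x {(y-b)*x - a*x^2}
FOC: (y - b) - 2a*x = 0 => x* = (y - b)/(2a)
x* = (3.833 - 3)/(2*2) = 0.2083
f*(3.833) = (y-b)^2/(4a) = (3.833 - 3)^2/(4*2)
= 0.6939/8 = 0.0867


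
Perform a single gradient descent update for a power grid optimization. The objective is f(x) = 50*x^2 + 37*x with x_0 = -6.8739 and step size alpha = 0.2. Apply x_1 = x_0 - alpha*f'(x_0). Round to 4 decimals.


We compute the gradient at x_0 and apply the update.
f'(x) = 100*x + 37
f'(-6.8739) = 100*-6.8739 + 37 = -650.39
x_1 = -6.8739 - 0.2*-650.39 = 123.2041


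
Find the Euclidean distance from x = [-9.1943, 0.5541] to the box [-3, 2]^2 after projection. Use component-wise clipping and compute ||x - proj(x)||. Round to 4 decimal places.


Project each component onto [-3, 2].
clip(-9.1943) = -3.0, clip(0.5541) = 0.5541
Projection = [-3.0, 0.5541]
Squared diffs: [38.3694, 0.0]
Distance = sqrt(38.3694) = 6.1943


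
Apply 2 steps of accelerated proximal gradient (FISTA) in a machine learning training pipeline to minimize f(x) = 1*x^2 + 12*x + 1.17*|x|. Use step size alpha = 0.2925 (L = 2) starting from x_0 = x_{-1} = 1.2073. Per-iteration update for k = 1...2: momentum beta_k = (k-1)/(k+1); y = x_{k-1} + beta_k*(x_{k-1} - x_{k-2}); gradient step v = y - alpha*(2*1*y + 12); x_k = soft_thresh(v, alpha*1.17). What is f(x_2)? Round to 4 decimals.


FISTA on f(x) = 1*x^2 + 12*x + 1.17*|x|
L = 2, alpha = 0.2925
Iteration 1: beta = 0.0, y = 1.2073 + 0.0*(1.2073 - 1.2073) = 1.2073
  grad(y) = 14.4146, v = y - alpha*grad = -3.009
  prox(v) = soft_thresh(-3.009, 0.3422) = -2.6667
Iteration 2: beta = 0.3333, y = -2.6667 + 0.3333*(-2.6667 - 1.2073) = -3.9581
  grad(y) = 4.0838, v = y - alpha*grad = -5.1526
  prox(v) = soft_thresh(-5.1526, 0.3422) = -4.8104
f(x_2) = 1*(-4.8104)^2 + 12*(-4.8104) + 1.17*|-4.8104| = -28.9567


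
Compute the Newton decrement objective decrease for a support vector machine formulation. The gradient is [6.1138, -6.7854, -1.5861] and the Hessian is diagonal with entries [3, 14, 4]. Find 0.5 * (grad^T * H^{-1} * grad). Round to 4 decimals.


Step 1: H is diagonal, so H^(-1) * g = [2.0379, -0.4847, -0.3965].
Step 2: g^T H^(-1) g = sum_i g_i^2 / H_ii
  = (6.1138)^2/3 + (-6.7854)^2/14 + (-1.5861)^2/4
  = 12.4595 + 3.2887 + 0.6289 = 16.3771
Step 3: Objective decrease = 0.5 * g^T H^(-1) g = 8.1886


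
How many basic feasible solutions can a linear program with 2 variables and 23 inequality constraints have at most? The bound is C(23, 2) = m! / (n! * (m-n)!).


Each vertex corresponds to some choice of n active constraints out of m, so the number of vertices is at most C(m, n) = m! / (n!(m-n)!).
m = 23, n = 2
Numerator: 23 * 22
Denominator: 2! = 2
C(23, 2) = 253


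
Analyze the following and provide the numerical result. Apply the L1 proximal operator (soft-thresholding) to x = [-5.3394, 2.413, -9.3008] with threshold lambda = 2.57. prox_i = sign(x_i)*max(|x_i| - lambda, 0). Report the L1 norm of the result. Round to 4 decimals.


Soft-thresholding with lambda = 2.57:
prox(-5.3394) = sign(-5.3394)*max(|-5.3394| - 2.57, 0) = -2.7694
prox(2.413) = sign(2.413)*max(|2.413| - 2.57, 0) = 0.0
prox(-9.3008) = sign(-9.3008)*max(|-9.3008| - 2.57, 0) = -6.7308
prox(x) = [-2.7694, 0.0, -6.7308]
||prox(x)||_1 = 2.7694 + 0.0 + 6.7308 = 9.5002


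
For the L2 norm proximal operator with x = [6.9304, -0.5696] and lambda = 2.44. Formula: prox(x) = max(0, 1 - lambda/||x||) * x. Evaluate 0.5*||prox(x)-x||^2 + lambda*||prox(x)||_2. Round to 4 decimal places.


Step 1: Compute ||x||.
||x|| = 6.9538
Step 2: Compute scaling factor.
scale = max(0, 1 - 2.44/6.9538) = 0.6491
Step 3: prox(x) = [4.4986, -0.3697]
||prox(x)|| = 4.5138
Step 4: Proximal objective.
0.5*||prox-x||^2 = 2.9768
lambda*||prox|| = 11.0137
Total = 13.9904


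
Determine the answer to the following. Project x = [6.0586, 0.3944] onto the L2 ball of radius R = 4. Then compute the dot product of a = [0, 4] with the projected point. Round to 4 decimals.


Step 1: Compute ||x|| (intermediates to 6 decimals).
||x|| = sqrt(6.0586^2 + 0.3944^2) = 6.071424
Step 2: Project.
Since ||x|| > R, scale = R/||x|| = 4/6.071424 = 0.658824, proj(x) = scale * x
proj(x) = [3.991551, 0.25984]
Step 3: Dot product.
a^T * proj(x) = 0*3.991551 + 4*0.25984 = 1.0394


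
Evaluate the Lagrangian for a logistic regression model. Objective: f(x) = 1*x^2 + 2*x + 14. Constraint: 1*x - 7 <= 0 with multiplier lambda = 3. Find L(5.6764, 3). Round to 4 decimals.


Step 1: Evaluate f(x).
f(5.6764) = 1*5.6764^2 + 2*5.6764 + 14 = 57.5743
Step 2: Evaluate g(x).
g(5.6764) = 1*5.6764 - 7 = -1.3236
Step 3: Compute Lagrangian.
L = 57.5743 + 3*-1.3236 = 53.6035


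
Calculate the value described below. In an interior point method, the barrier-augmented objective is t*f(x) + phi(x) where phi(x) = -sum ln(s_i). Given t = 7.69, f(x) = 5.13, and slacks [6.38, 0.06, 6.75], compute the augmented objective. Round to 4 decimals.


Step 1: Compute log-barrier.
ln values: [1.8532, -2.8134, 1.9095]
phi = -(1.8532 - 2.8134 + 1.9095) = -0.9493
Step 2: Compute augmented objective.
t*f(x) = 7.69*5.13 = 39.4497
Total = 39.4497 - 0.9493 = 38.5004


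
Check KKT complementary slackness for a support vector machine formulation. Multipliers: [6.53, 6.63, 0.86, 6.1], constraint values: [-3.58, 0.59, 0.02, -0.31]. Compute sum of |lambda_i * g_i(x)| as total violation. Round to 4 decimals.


KKT complementary slackness check:
lambda_1 * g_1 = 6.53 * -3.58 = -23.3774
lambda_2 * g_2 = 6.63 * 0.59 = 3.9117
lambda_3 * g_3 = 0.86 * 0.02 = 0.0172
lambda_4 * g_4 = 6.1 * -0.31 = -1.891
Total violation = 23.3774 + 3.9117 + 0.0172 + 1.891 = 29.1973


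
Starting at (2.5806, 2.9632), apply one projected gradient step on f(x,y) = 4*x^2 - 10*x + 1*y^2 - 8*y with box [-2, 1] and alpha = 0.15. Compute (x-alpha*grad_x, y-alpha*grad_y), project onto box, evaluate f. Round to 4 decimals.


Step 1: Compute gradient at (2.5806, 2.9632).
grad_x = 2*4*2.5806 - 10 = 10.6448
grad_y = 2*1*2.9632 - 8 = -2.0736
Step 2: Gradient step.
x_raw = 2.5806 - 0.15*10.6448 = 0.9839
y_raw = 2.9632 - 0.15*-2.0736 = 3.2742
Step 3: Project onto [-2, 1].
x_proj = clip(0.9839) = 0.9839
y_proj = clip(3.2742) = 1.0
Step 4: Evaluate f.
f(0.9839, 1.0) = -12.9667


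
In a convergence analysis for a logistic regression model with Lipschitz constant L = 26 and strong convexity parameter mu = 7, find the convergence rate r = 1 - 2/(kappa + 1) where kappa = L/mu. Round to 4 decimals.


Step 1: Compute the condition number.
kappa = L/mu = 26/7 = 3.7143
Step 2: Compute the convergence rate.
r = 1 - 2/(kappa + 1) = 1 - 2*mu/(L + mu) = (L - mu)/(L + mu) = 19/33 = 0.5758


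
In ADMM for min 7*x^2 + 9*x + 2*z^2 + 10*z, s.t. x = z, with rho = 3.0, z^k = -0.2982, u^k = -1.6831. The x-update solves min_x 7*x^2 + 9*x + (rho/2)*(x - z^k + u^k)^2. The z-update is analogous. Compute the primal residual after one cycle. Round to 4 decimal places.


ADMM iteration with rho = 3.0, z^k = -0.2982, u^k = -1.6831
Step 1: x-update.
Minimize 7*x^2 + 9*x + (3.0/2)*(x + 0.2982 - 1.6831)^2
FOC: (2*7 + 3.0)*x = -9 + 3.0*(-0.2982 + 1.6831)
x^{k+1} = -0.285
Step 2: z-update.
Minimize 2*z^2 + 10*z + (3.0/2)*(-0.285 - z - 1.6831)^2
FOC: (2*2 + 3.0)*z = -10 + 3.0*(-0.285 - 1.6831)
z^{k+1} = -2.2721
Step 3: u-update.
u^{k+1} = -1.6831 - 0.285 + 2.2721 = 0.3039
Step 4: Primal residual = |-0.285 + 2.2721| = 1.987


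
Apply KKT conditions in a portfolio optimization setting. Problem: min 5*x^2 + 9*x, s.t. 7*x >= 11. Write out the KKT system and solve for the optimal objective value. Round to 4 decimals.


Step 1: Try lambda = 0 (constraint inactive).
x_unc = -9/(2*5) = -0.9
Check: 7*-0.9 = -6.3 < 11 -- violated!
Step 2: Constraint must be active: 7*x = 11
x* = 11/7 = 1.5714 (rounded; the exact value 11/7 is used below)
lambda = (2*5*(11/7) + 9)/7 = 3.5306
Step 3: Compute optimal value.
f(x*) = 5*(11/7)^2 + 9*(11/7) = 26.4898


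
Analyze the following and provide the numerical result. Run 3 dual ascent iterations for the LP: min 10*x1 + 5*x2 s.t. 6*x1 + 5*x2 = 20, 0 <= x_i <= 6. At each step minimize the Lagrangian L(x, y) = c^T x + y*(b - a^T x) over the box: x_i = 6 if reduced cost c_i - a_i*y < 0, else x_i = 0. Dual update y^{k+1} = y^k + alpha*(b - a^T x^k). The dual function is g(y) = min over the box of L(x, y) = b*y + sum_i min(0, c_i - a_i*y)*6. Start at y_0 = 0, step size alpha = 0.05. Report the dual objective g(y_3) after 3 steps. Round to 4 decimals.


Dual ascent for LP: min 10*x1 + 5*x2, 6*x1 + 5*x2 = 20, 0 <= x_i <= 6
Step 1: y^k = 0.0, reduced costs: (10.0, 5.0)
  x^k = (0.0, 0.0), subgradient = b - a^T x = 20.0
  y^{k+1} = 0.0 + 0.05*20.0 = 1.0
Step 2: y^k = 1.0, reduced costs: (4.0, 0.0)
  x^k = (0.0, 0.0), subgradient = b - a^T x = 20.0
  y^{k+1} = 1.0 + 0.05*20.0 = 2.0
Step 3: y^k = 2.0, reduced costs: (-2.0, -5.0)
  x^k = (6.0, 6.0), subgradient = b - a^T x = -46.0
  y^{k+1} = 2.0 + 0.05*-46.0 = -0.3
Dual objective at y_3 = -0.3: reduced costs (11.8, 6.5), box minimizer x = (0.0, 0.0)
g(y_3) = b*y + (c1 - a1*y)*x1 + (c2 - a2*y)*x2 = 20*(-0.3) + 11.8*0.0 + 6.5*0.0 = -6.0 + 0.0 + 0.0 = -6.0


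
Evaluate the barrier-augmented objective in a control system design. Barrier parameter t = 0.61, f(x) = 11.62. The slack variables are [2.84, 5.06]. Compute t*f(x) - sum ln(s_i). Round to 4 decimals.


Step 1: Compute log-barrier.
ln values: [1.0438, 1.6214]
phi = -(1.0438 + 1.6214) = -2.6652
Step 2: Compute augmented objective.
t*f(x) = 0.61*11.62 = 7.0882
Total = 7.0882 - 2.6652 = 4.423


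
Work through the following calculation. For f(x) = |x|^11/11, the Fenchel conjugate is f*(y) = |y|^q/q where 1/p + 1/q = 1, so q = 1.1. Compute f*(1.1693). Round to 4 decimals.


The conjugate exponent q satisfies 1/p + 1/q = 1.
p = 11, so q = 11/(11 - 1) = 1.1
|y|^q = 1.1693^1.1 = 1.1877
f*(1.1693) = 1.1877 / 1.1 = 1.0798


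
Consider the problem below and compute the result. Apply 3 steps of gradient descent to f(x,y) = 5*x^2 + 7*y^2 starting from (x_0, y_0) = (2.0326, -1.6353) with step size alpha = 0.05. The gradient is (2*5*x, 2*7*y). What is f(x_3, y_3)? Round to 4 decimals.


Gradient descent on f(x,y) = 5*x^2 + 7*y^2.
Starting point: (2.0326, -1.6353), alpha = 0.05
Step 1: grad_x = 2*5*2.0326 = 20.326, grad_y = 2*7*-1.6353 = -22.8942
  x_1 = 2.0326 - 0.05*20.326 = 1.0163
  y_1 = -1.6353 - 0.05*-22.8942 = -0.4906
Step 2: grad_x = 2*5*1.0163 = 10.163, grad_y = 2*7*-0.4906 = -6.8683
  x_2 = 1.0163 - 0.05*10.163 = 0.5082
  y_2 = -0.4906 - 0.05*-6.8683 = -0.1472
Step 3: grad_x = 2*5*0.5082 = 5.0815, grad_y = 2*7*-0.1472 = -2.0605
  x_3 = 0.5082 - 0.05*5.0815 = 0.2541
  y_3 = -0.1472 - 0.05*-2.0605 = -0.0442
f(0.2541, -0.0442) = 5*0.2541^2 + 7*(-0.0442)^2 = 0.3364


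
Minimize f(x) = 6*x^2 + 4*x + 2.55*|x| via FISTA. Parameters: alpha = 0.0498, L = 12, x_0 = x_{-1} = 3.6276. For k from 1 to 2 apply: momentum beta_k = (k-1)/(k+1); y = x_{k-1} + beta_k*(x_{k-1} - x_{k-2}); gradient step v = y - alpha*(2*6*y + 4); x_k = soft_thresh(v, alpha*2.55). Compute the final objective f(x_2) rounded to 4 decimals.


FISTA on f(x) = 6*x^2 + 4*x + 2.55*|x|
L = 12, alpha = 0.0498
Iteration 1: beta = 0.0, y = 3.6276 + 0.0*(3.6276 - 3.6276) = 3.6276
  grad(y) = 47.5312, v = y - alpha*grad = 1.2605
  prox(v) = soft_thresh(1.2605, 0.127) = 1.1336
Iteration 2: beta = 0.3333, y = 1.1336 + 0.3333*(1.1336 - 3.6276) = 0.3022
  grad(y) = 7.6265, v = y - alpha*grad = -0.0776
  prox(v) = soft_thresh(-0.0776, 0.127) = 0.0
f(x_2) = 6*0.0^2 + 4*0.0 + 2.55*|0.0| = 0.0


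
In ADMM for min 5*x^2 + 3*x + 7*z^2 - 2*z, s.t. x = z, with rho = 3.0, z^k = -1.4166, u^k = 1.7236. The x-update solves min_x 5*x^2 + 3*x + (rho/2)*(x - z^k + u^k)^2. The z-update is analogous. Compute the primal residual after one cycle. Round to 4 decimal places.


ADMM iteration with rho = 3.0, z^k = -1.4166, u^k = 1.7236
Step 1: x-update.
Minimize 5*x^2 + 3*x + (3.0/2)*(x + 1.4166 + 1.7236)^2
FOC: (2*5 + 3.0)*x = -3 + 3.0*(-1.4166 - 1.7236)
x^{k+1} = -0.9554
Step 2: z-update.
Minimize 7*z^2 - 2*z + (3.0/2)*(-0.9554 - z + 1.7236)^2
FOC: (2*7 + 3.0)*z = 2 + 3.0*(-0.9554 + 1.7236)
z^{k+1} = 0.2532
Step 3: u-update.
u^{k+1} = 1.7236 - 0.9554 - 0.2532 = 0.515
Step 4: Primal residual = |-0.9554 - 0.2532| = 1.2086


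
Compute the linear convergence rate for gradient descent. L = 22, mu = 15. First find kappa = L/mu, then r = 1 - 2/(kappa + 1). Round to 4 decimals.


Step 1: Compute the condition number.
kappa = L/mu = 22/15 = 1.4667
Step 2: Compute the convergence rate.
r = 1 - 2/(kappa + 1) = 1 - 2*mu/(L + mu) = (L - mu)/(L + mu) = 7/37 = 0.1892


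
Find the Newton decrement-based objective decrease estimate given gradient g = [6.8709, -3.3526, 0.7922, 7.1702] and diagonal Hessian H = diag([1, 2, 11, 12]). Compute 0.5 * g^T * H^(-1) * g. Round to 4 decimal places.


Step 1: H is diagonal, so H^(-1) * g = [6.8709, -1.6763, 0.072, 0.5975].
Step 2: g^T H^(-1) g = sum_i g_i^2 / H_ii
  = (6.8709)^2/1 + (-3.3526)^2/2 + (0.7922)^2/11 + (7.1702)^2/12
  = 47.2093 + 5.62 + 0.0571 + 4.2843 = 57.1706
Step 3: Objective decrease = 0.5 * g^T H^(-1) g = 28.5853


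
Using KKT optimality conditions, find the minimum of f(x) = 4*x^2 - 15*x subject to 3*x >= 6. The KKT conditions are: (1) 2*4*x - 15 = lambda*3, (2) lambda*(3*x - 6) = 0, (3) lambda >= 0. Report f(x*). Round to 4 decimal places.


Step 1: Try lambda = 0 (constraint inactive).
x_unc = 15/(2*4) = 1.875
Check: 3*1.875 = 5.625 < 6 -- violated!
Step 2: Constraint must be active: 3*x = 6
x* = 6/3 = 2.0
lambda = (2*4*2.0 - 15)/3 = 0.3333
Step 3: Compute optimal value.
f(x*) = 4*2.0^2 - 15*2.0 = -14.0


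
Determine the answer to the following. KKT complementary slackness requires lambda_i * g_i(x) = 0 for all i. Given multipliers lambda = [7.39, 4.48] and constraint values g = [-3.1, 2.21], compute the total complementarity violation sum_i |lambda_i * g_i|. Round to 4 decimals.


KKT complementary slackness check:
lambda_1 * g_1 = 7.39 * -3.1 = -22.909
lambda_2 * g_2 = 4.48 * 2.21 = 9.9008
Total violation = 22.909 + 9.9008 = 32.8098


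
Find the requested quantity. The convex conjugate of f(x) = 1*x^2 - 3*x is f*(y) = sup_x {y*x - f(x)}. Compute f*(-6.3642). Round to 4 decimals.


f*(y) = sup_x {y*x - a*x^2 - b*x} = sup_x {(y-b)*x - a*x^2}
FOC: (y - b) - 2a*x = 0 => x* = (y - b)/(2a)
x* = (-6.3642 + 3)/(2*1) = -1.6821
f*(-6.3642) = (y-b)^2/(4a) = (-6.3642 + 3)^2/(4*1)
= 11.3178/4 = 2.8295


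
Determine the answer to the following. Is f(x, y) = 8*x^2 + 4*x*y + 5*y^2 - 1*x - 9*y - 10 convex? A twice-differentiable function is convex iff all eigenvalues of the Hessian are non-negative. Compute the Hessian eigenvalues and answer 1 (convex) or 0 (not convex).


The Hessian of f(x,y) = 8*x^2 + 4*x*y + 5*y^2 - 1*x - 9*y - 10 is:
H = [[16, 4], [4, 10]]
Trace = 16 + 10 = 26
Determinant = 16*10 - (4)^2 = 144
Discriminant = (26)^2 - 4*144 = 100.0
Eigenvalues: lambda_1 = 8.0, lambda_2 = 18.0
The function is convex.

1


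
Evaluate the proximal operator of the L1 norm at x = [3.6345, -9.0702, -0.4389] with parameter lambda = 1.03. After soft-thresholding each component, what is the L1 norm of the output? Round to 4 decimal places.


Soft-thresholding with lambda = 1.03:
prox(3.6345) = sign(3.6345)*max(|3.6345| - 1.03, 0) = 2.6045
prox(-9.0702) = sign(-9.0702)*max(|-9.0702| - 1.03, 0) = -8.0402
prox(-0.4389) = sign(-0.4389)*max(|-0.4389| - 1.03, 0) = 0.0
prox(x) = [2.6045, -8.0402, 0.0]
||prox(x)||_1 = 2.6045 + 8.0402 + 0.0 = 10.6447


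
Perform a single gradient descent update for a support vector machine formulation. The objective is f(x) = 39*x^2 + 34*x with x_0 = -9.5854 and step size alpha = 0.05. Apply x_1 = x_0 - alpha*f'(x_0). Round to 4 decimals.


We compute the gradient at x_0 and apply the update.
f'(x) = 78*x + 34
f'(-9.5854) = 78*-9.5854 + 34 = -713.6612
x_1 = -9.5854 - 0.05*-713.6612 = 26.0977


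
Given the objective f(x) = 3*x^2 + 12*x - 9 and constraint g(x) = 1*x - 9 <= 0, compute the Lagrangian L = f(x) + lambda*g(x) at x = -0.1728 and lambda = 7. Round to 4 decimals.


Step 1: Evaluate f(x).
f(-0.1728) = 3*(-0.1728)^2 + 12*(-0.1728) - 9 = -10.984
Step 2: Evaluate g(x).
g(-0.1728) = 1*-0.1728 - 9 = -9.1728
Step 3: Compute Lagrangian.
L = -10.984 + 7*-9.1728 = -75.1936


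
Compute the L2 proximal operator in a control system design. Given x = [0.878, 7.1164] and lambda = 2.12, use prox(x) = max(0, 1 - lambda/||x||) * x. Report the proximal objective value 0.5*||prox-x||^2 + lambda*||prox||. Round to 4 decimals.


Step 1: Compute ||x||.
||x|| = 7.1704
Step 2: Compute scaling factor.
scale = max(0, 1 - 2.12/7.1704) = 0.7043
Step 3: prox(x) = [0.6184, 5.0124]
||prox(x)|| = 5.0504
Step 4: Proximal objective.
0.5*||prox-x||^2 = 2.2472
lambda*||prox|| = 10.7068
Total = 12.954


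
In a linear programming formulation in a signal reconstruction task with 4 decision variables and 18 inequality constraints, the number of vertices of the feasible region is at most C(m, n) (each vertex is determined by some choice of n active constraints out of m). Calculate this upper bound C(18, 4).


Each vertex corresponds to some choice of n active constraints out of m, so the number of vertices is at most C(m, n) = m! / (n!(m-n)!).
m = 18, n = 4
Numerator: 18 * 17 * 16 * 15
Denominator: 4! = 24
C(18, 4) = 3060


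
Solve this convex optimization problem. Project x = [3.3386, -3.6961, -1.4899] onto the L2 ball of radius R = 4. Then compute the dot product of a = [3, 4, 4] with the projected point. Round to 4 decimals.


Step 1: Compute ||x|| (intermediates to 6 decimals).
||x|| = sqrt(3.3386^2 + (-3.6961)^2 + (-1.4899)^2) = 5.19877
Step 2: Project.
Since ||x|| > R, scale = R/||x|| = 4/5.19877 = 0.769413, proj(x) = scale * x
proj(x) = [2.568762, -2.843827, -1.146348]
Step 3: Dot product.
a^T * proj(x) = 3*2.568762 + 4*(-2.843827) + 4*(-1.146348) = -8.2544


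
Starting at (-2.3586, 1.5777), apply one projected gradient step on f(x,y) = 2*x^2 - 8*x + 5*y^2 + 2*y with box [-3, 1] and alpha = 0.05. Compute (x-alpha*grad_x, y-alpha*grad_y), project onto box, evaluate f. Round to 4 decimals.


Step 1: Compute gradient at (-2.3586, 1.5777).
grad_x = 2*2*-2.3586 - 8 = -17.4344
grad_y = 2*5*1.5777 + 2 = 17.777
Step 2: Gradient step.
x_raw = -2.3586 - 0.05*-17.4344 = -1.4869
y_raw = 1.5777 - 0.05*17.777 = 0.6889
Step 3: Project onto [-3, 1].
x_proj = clip(-1.4869) = -1.4869
y_proj = clip(0.6889) = 0.6889
Step 4: Evaluate f.
f(-1.4869, 0.6889) = 20.0669


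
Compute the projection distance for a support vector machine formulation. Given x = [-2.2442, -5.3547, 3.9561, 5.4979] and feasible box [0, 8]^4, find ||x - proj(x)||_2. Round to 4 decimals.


Project each component onto [0, 8].
clip(-2.2442) = 0.0, clip(-5.3547) = 0.0, clip(3.9561) = 3.9561, clip(5.4979) = 5.4979
Projection = [0.0, 0.0, 3.9561, 5.4979]
Squared diffs: [5.0364, 28.6728, 0.0, 0.0]
Distance = sqrt(33.7092) = 5.806


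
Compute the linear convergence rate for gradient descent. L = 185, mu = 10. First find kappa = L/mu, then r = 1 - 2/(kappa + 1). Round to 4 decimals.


Step 1: Compute the condition number.
kappa = L/mu = 185/10 = 18.5
Step 2: Compute the convergence rate.
r = 1 - 2/(kappa + 1) = 1 - 2*mu/(L + mu) = (L - mu)/(L + mu) = 175/195 = 0.8974


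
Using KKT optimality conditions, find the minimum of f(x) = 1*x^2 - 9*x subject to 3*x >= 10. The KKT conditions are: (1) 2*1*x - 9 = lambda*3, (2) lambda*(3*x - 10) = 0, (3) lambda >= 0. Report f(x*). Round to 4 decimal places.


Step 1: Try lambda = 0 (constraint inactive).
Stationarity: 2*1*x - 9 = 0
x* = 9/(2*1) = 4.5
Check constraint: 3*4.5 = 13.5 >= 10 -- satisfied.
Step 2: Compute optimal value.
f(x*) = 1*4.5^2 - 9*4.5 = -20.25


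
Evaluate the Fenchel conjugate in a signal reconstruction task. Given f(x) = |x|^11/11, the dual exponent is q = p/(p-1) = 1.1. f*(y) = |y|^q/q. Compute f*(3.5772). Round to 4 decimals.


The conjugate exponent q satisfies 1/p + 1/q = 1.
p = 11, so q = 11/(11 - 1) = 1.1
|y|^q = 3.5772^1.1 = 4.0635
f*(3.5772) = 4.0635 / 1.1 = 3.6941


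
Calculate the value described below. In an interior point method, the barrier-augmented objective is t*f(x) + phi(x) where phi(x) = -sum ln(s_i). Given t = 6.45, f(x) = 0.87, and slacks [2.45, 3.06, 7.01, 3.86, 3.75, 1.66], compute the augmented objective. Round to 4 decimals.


Step 1: Compute log-barrier.
ln values: [0.8961, 1.1184, 1.9473, 1.3507, 1.3218, 0.5068]
phi = -(0.8961 + 1.1184 + 1.9473 + 1.3507 + 1.3218 + 0.5068) = -7.1411
Step 2: Compute augmented objective.
t*f(x) = 6.45*0.87 = 5.6115
Total = 5.6115 - 7.1411 = -1.5296


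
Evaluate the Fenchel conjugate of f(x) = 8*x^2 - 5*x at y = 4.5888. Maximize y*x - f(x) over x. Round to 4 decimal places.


f*(y) = sup_x {y*x - a*x^2 - b*x} = sup_x {(y-b)*x - a*x^2}
FOC: (y - b) - 2a*x = 0 => x* = (y - b)/(2a)
x* = (4.5888 + 5)/(2*8) = 0.5993
f*(4.5888) = (y-b)^2/(4a) = (4.5888 + 5)^2/(4*8)
= 91.9451/32 = 2.8733


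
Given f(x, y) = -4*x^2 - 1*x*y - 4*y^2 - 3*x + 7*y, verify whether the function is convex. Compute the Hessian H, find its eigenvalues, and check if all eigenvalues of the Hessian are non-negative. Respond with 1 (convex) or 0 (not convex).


The Hessian of f(x,y) = -4*x^2 - 1*x*y - 4*y^2 - 3*x + 7*y is:
H = [[-8, -1], [-1, -8]]
Trace = -8 - 8 = -16
Determinant = -8*-8 - (-1)^2 = 63
Discriminant = (-16)^2 - 4*63 = 4.0
Eigenvalues: lambda_1 = -9.0, lambda_2 = -7.0
The function is not convex.

0


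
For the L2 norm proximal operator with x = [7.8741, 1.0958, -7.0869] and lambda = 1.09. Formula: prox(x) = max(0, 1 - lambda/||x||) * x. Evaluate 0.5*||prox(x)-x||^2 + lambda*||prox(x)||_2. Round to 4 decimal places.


Step 1: Compute ||x||.
||x|| = 10.6502
Step 2: Compute scaling factor.
scale = max(0, 1 - 1.09/10.6502) = 0.8977
Step 3: prox(x) = [7.0682, 0.9836, -6.3616]
||prox(x)|| = 9.5602
Step 4: Proximal objective.
0.5*||prox-x||^2 = 0.5941
lambda*||prox|| = 10.4206
Total = 11.0146


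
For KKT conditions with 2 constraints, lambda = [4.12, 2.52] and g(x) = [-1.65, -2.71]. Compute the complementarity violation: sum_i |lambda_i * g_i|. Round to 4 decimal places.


KKT complementary slackness check:
lambda_1 * g_1 = 4.12 * -1.65 = -6.798
lambda_2 * g_2 = 2.52 * -2.71 = -6.8292
Total violation = 6.798 + 6.8292 = 13.6272


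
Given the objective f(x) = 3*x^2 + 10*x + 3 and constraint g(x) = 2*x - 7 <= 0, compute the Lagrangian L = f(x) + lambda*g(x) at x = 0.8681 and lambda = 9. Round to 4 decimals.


Step 1: Evaluate f(x).
f(0.8681) = 3*0.8681^2 + 10*0.8681 + 3 = 13.9418
Step 2: Evaluate g(x).
g(0.8681) = 2*0.8681 - 7 = -5.2638
Step 3: Compute Lagrangian.
L = 13.9418 + 9*-5.2638 = -33.4324


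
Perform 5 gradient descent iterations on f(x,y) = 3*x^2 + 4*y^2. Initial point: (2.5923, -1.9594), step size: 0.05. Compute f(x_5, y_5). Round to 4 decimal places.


Gradient descent on f(x,y) = 3*x^2 + 4*y^2.
Starting point: (2.5923, -1.9594), alpha = 0.05
Step 1: grad_x = 2*3*2.5923 = 15.5538, grad_y = 2*4*-1.9594 = -15.6752
  x_1 = 2.5923 - 0.05*15.5538 = 1.8146
  y_1 = -1.9594 - 0.05*-15.6752 = -1.1756
Step 2: grad_x = 2*3*1.8146 = 10.8877, grad_y = 2*4*-1.1756 = -9.4051
  x_2 = 1.8146 - 0.05*10.8877 = 1.2702
  y_2 = -1.1756 - 0.05*-9.4051 = -0.7054
Step 3: grad_x = 2*3*1.2702 = 7.6214, grad_y = 2*4*-0.7054 = -5.6431
  x_3 = 1.2702 - 0.05*7.6214 = 0.8892
  y_3 = -0.7054 - 0.05*-5.6431 = -0.4232
Step 4: grad_x = 2*3*0.8892 = 5.335, grad_y = 2*4*-0.4232 = -3.3858
  x_4 = 0.8892 - 0.05*5.335 = 0.6224
  y_4 = -0.4232 - 0.05*-3.3858 = -0.2539
Step 5: grad_x = 2*3*0.6224 = 3.7345, grad_y = 2*4*-0.2539 = -2.0315
  x_5 = 0.6224 - 0.05*3.7345 = 0.4357
  y_5 = -0.2539 - 0.05*-2.0315 = -0.1524
f(0.4357, -0.1524) = 3*0.4357^2 + 4*(-0.1524)^2 = 0.6623


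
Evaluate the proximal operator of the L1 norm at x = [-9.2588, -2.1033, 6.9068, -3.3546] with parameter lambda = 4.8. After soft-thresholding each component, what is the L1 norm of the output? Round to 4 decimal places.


Soft-thresholding with lambda = 4.8:
prox(-9.2588) = sign(-9.2588)*max(|-9.2588| - 4.8, 0) = -4.4588
prox(-2.1033) = sign(-2.1033)*max(|-2.1033| - 4.8, 0) = 0.0
prox(6.9068) = sign(6.9068)*max(|6.9068| - 4.8, 0) = 2.1068
prox(-3.3546) = sign(-3.3546)*max(|-3.3546| - 4.8, 0) = 0.0
prox(x) = [-4.4588, 0.0, 2.1068, 0.0]
||prox(x)||_1 = 4.4588 + 0.0 + 2.1068 + 0.0 = 6.5656


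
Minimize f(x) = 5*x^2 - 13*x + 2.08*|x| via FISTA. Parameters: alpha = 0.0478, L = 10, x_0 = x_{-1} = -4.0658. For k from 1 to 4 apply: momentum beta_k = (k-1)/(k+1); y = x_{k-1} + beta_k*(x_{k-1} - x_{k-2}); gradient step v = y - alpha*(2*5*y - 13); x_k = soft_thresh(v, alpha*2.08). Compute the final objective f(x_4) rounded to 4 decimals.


FISTA on f(x) = 5*x^2 - 13*x + 2.08*|x|
L = 10, alpha = 0.0478
Iteration 1: beta = 0.0, y = -4.0658 + 0.0*(-4.0658 + 4.0658) = -4.0658
  grad(y) = -53.658, v = y - alpha*grad = -1.5009
  prox(v) = soft_thresh(-1.5009, 0.0994) = -1.4015
Iteration 2: beta = 0.3333, y = -1.4015 + 0.3333*(-1.4015 + 4.0658) = -0.5134
  grad(y) = -18.1343, v = y - alpha*grad = 0.3534
  prox(v) = soft_thresh(0.3534, 0.0994) = 0.254
Iteration 3: beta = 0.5, y = 0.254 + 0.5*(0.254 + 1.4015) = 1.0817
  grad(y) = -2.1829, v = y - alpha*grad = 1.1861
  prox(v) = soft_thresh(1.1861, 0.0994) = 1.0866
Iteration 4: beta = 0.6, y = 1.0866 + 0.6*(1.0866 - 0.254) = 1.5862
  grad(y) = 2.8623, v = y - alpha*grad = 1.4494
  prox(v) = soft_thresh(1.4494, 0.0994) = 1.35
f(x_4) = 5*1.35^2 - 13*1.35 + 2.08*|1.35| = -5.6295


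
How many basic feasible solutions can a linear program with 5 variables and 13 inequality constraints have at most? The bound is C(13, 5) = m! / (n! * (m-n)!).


Each vertex corresponds to some choice of n active constraints out of m, so the number of vertices is at most C(m, n) = m! / (n!(m-n)!).
m = 13, n = 5
Numerator: 13 * 12 * 11 * 10 * 9
Denominator: 5! = 120
C(13, 5) = 1287


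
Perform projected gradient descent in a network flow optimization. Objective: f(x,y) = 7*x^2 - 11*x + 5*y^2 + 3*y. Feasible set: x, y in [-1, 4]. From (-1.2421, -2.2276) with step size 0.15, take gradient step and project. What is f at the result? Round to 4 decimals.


Step 1: Compute gradient at (-1.2421, -2.2276).
grad_x = 2*7*-1.2421 - 11 = -28.3894
grad_y = 2*5*-2.2276 + 3 = -19.276
Step 2: Gradient step.
x_raw = -1.2421 - 0.15*-28.3894 = 3.0163
y_raw = -2.2276 - 0.15*-19.276 = 0.6638
Step 3: Project onto [-1, 4].
x_proj = clip(3.0163) = 3.0163
y_proj = clip(0.6638) = 0.6638
Step 4: Evaluate f.
f(3.0163, 0.6638) = 34.702


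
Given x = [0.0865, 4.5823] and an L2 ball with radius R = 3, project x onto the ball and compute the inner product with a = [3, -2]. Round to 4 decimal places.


Step 1: Compute ||x|| (intermediates to 6 decimals).
||x|| = sqrt(0.0865^2 + 4.5823^2) = 4.583116
Step 2: Project.
Since ||x|| > R, scale = R/||x|| = 3/4.583116 = 0.654576, proj(x) = scale * x
proj(x) = [0.056621, 2.999464]
Step 3: Dot product.
a^T * proj(x) = 3*0.056621 - 2*2.999464 = -5.8291


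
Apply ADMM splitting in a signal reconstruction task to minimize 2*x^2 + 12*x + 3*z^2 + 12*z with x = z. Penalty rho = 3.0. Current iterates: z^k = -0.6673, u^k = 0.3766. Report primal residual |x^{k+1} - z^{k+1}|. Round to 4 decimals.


ADMM iteration with rho = 3.0, z^k = -0.6673, u^k = 0.3766
Step 1: x-update.
Minimize 2*x^2 + 12*x + (3.0/2)*(x + 0.6673 + 0.3766)^2
FOC: (2*2 + 3.0)*x = -12 + 3.0*(-0.6673 - 0.3766)
x^{k+1} = -2.1617
Step 2: z-update.
Minimize 3*z^2 + 12*z + (3.0/2)*(-2.1617 - z + 0.3766)^2
FOC: (2*3 + 3.0)*z = -12 + 3.0*(-2.1617 + 0.3766)
z^{k+1} = -1.9284
Step 3: u-update.
u^{k+1} = 0.3766 - 2.1617 + 1.9284 = 0.1433
Step 4: Primal residual = |-2.1617 + 1.9284| = 0.2333


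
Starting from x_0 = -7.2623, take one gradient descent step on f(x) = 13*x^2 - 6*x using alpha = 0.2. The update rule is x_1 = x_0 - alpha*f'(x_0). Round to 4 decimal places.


We compute the gradient at x_0 and apply the update.
f'(x) = 26*x - 6
f'(-7.2623) = 26*-7.2623 - 6 = -194.8198
x_1 = -7.2623 - 0.2*-194.8198 = 31.7017


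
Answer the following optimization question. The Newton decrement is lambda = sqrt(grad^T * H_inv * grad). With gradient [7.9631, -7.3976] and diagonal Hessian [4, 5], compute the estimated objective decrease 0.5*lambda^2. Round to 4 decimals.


Step 1: H is diagonal, so H^(-1) * g = [1.9908, -1.4795].
Step 2: g^T H^(-1) g = sum_i g_i^2 / H_ii
  = (7.9631)^2/4 + (-7.3976)^2/5
  = 15.8527 + 10.9449 = 26.7976
Step 3: Objective decrease = 0.5 * g^T H^(-1) g = 13.3988


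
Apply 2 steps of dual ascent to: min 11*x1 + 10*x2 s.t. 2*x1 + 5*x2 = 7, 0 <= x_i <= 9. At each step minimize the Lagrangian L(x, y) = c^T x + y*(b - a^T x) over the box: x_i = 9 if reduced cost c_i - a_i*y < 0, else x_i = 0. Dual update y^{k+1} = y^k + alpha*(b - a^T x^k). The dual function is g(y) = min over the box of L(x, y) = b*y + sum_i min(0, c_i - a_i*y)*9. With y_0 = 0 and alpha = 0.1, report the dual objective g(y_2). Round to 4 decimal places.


Dual ascent for LP: min 11*x1 + 10*x2, 2*x1 + 5*x2 = 7, 0 <= x_i <= 9
Step 1: y^k = 0.0, reduced costs: (11.0, 10.0)
  x^k = (0.0, 0.0), subgradient = b - a^T x = 7.0
  y^{k+1} = 0.0 + 0.1*7.0 = 0.7
Step 2: y^k = 0.7, reduced costs: (9.6, 6.5)
  x^k = (0.0, 0.0), subgradient = b - a^T x = 7.0
  y^{k+1} = 0.7 + 0.1*7.0 = 1.4
Dual objective at y_2 = 1.4: reduced costs (8.2, 3.0), box minimizer x = (0.0, 0.0)
g(y_2) = b*y + (c1 - a1*y)*x1 + (c2 - a2*y)*x2 = 7*1.4 + 8.2*0.0 + 3.0*0.0 = 9.8 + 0.0 + 0.0 = 9.8


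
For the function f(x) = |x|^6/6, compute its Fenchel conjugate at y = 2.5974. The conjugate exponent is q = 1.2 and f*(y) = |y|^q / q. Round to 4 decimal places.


The conjugate exponent q satisfies 1/p + 1/q = 1.
p = 6, so q = 6/(6 - 1) = 1.2
|y|^q = 2.5974^1.2 = 3.1437
f*(2.5974) = 3.1437 / 1.2 = 2.6198


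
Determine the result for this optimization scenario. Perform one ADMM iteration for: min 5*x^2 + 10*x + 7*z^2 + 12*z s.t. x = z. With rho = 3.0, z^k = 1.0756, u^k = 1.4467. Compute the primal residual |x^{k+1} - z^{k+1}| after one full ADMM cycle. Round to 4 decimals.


ADMM iteration with rho = 3.0, z^k = 1.0756, u^k = 1.4467
Step 1: x-update.
Minimize 5*x^2 + 10*x + (3.0/2)*(x - 1.0756 + 1.4467)^2
FOC: (2*5 + 3.0)*x = -10 + 3.0*(1.0756 - 1.4467)
x^{k+1} = -0.8549
Step 2: z-update.
Minimize 7*z^2 + 12*z + (3.0/2)*(-0.8549 - z + 1.4467)^2
FOC: (2*7 + 3.0)*z = -12 + 3.0*(-0.8549 + 1.4467)
z^{k+1} = -0.6014
Step 3: u-update.
u^{k+1} = 1.4467 - 0.8549 + 0.6014 = 1.1933
Step 4: Primal residual = |-0.8549 + 0.6014| = 0.2534


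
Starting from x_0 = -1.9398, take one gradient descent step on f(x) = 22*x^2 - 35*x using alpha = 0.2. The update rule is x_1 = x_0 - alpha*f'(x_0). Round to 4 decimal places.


We compute the gradient at x_0 and apply the update.
f'(x) = 44*x - 35
f'(-1.9398) = 44*-1.9398 - 35 = -120.3512
x_1 = -1.9398 - 0.2*-120.3512 = 22.1304


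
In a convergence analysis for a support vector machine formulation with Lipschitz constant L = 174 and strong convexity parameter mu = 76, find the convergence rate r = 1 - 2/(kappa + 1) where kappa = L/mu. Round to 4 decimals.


Step 1: Compute the condition number.
kappa = L/mu = 174/76 = 2.2895
Step 2: Compute the convergence rate.
r = 1 - 2/(kappa + 1) = 1 - 2*mu/(L + mu) = (L - mu)/(L + mu) = 98/250 = 0.392


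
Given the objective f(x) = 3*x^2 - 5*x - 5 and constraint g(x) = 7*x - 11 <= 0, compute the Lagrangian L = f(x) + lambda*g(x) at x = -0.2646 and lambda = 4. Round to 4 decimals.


Step 1: Evaluate f(x).
f(-0.2646) = 3*(-0.2646)^2 - 5*(-0.2646) - 5 = -3.467
Step 2: Evaluate g(x).
g(-0.2646) = 7*-0.2646 - 11 = -12.8522
Step 3: Compute Lagrangian.
L = -3.467 + 4*-12.8522 = -54.8758


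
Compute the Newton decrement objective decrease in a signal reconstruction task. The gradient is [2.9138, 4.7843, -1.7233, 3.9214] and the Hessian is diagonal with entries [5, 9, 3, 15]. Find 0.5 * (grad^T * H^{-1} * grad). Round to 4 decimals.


Step 1: H is diagonal, so H^(-1) * g = [0.5828, 0.5316, -0.5744, 0.2614].
Step 2: g^T H^(-1) g = sum_i g_i^2 / H_ii
  = (2.9138)^2/5 + (4.7843)^2/9 + (-1.7233)^2/3 + (3.9214)^2/15
  = 1.698 + 2.5433 + 0.9899 + 1.0252 = 6.2564
Step 3: Objective decrease = 0.5 * g^T H^(-1) g = 3.1282


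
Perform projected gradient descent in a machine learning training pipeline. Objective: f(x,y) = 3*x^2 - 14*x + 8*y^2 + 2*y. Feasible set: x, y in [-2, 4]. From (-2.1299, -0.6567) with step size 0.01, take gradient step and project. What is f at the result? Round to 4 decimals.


Step 1: Compute gradient at (-2.1299, -0.6567).
grad_x = 2*3*-2.1299 - 14 = -26.7794
grad_y = 2*8*-0.6567 + 2 = -8.5072
Step 2: Gradient step.
x_raw = -2.1299 - 0.01*-26.7794 = -1.8621
y_raw = -0.6567 - 0.01*-8.5072 = -0.5716
Step 3: Project onto [-2, 4].
x_proj = clip(-1.8621) = -1.8621
y_proj = clip(-0.5716) = -0.5716
Step 4: Evaluate f.
f(-1.8621, -0.5716) = 37.9426


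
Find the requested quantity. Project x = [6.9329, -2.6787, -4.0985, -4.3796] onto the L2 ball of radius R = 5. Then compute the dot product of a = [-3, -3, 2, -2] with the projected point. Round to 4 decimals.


Step 1: Compute ||x|| (intermediates to 6 decimals).
||x|| = sqrt(6.9329^2 + (-2.6787)^2 + (-4.0985)^2 + (-4.3796)^2) = 9.550871
Step 2: Project.
Since ||x|| > R, scale = R/||x|| = 5/9.550871 = 0.523512, proj(x) = scale * x
proj(x) = [3.629456, -1.402332, -2.145614, -2.292773]
Step 3: Dot product.
a^T * proj(x) = -3*3.629456 - 3*(-1.402332) + 2*(-2.145614) - 2*(-2.292773) = -6.3871


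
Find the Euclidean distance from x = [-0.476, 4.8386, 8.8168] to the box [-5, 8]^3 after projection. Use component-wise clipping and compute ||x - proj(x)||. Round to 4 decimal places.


Project each component onto [-5, 8].
clip(-0.476) = -0.476, clip(4.8386) = 4.8386, clip(8.8168) = 8.0
Projection = [-0.476, 4.8386, 8.0]
Squared diffs: [0.0, 0.0, 0.6672]
Distance = sqrt(0.6672) = 0.8168


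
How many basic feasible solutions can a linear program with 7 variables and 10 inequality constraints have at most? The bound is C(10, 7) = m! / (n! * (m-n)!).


Each vertex corresponds to some choice of n active constraints out of m, so the number of vertices is at most C(m, n) = m! / (n!(m-n)!).
m = 10, n = 7
Numerator: 10 * 9 * 8 * 7 * 6 * 5 * 4
Denominator: 7! = 5040
C(10, 7) = 120


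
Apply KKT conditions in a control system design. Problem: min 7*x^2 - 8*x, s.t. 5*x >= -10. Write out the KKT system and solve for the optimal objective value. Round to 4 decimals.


Step 1: Try lambda = 0 (constraint inactive).
Stationarity: 2*7*x - 8 = 0
x* = 8/(2*7) = 4/7 = 0.5714 (rounded; the exact value 4/7 is used below)
Check constraint: 5*0.5714 = 2.857 >= -10 -- satisfied.
Step 2: Compute optimal value.
f(x*) = 7*(4/7)^2 - 8*(4/7) = -2.2857


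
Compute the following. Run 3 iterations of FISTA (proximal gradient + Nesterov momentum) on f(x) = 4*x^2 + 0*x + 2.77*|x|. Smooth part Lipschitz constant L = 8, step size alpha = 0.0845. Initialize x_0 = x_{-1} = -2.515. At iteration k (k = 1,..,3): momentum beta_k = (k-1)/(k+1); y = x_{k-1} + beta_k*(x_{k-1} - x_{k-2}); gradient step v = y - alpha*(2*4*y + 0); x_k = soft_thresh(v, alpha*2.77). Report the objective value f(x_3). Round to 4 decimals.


FISTA on f(x) = 4*x^2 + 0*x + 2.77*|x|
L = 8, alpha = 0.0845
Iteration 1: beta = 0.0, y = -2.515 + 0.0*(-2.515 + 2.515) = -2.515
  grad(y) = -20.12, v = y - alpha*grad = -0.8149
  prox(v) = soft_thresh(-0.8149, 0.2341) = -0.5808
Iteration 2: beta = 0.3333, y = -0.5808 + 0.3333*(-0.5808 + 2.515) = 0.0639
  grad(y) = 0.5115, v = y - alpha*grad = 0.0207
  prox(v) = soft_thresh(0.0207, 0.2341) = 0.0
Iteration 3: beta = 0.5, y = 0.0 + 0.5*(0.0 + 0.5808) = 0.2904
  grad(y) = 2.3232, v = y - alpha*grad = 0.0941
  prox(v) = soft_thresh(0.0941, 0.2341) = 0.0
f(x_3) = 4*0.0^2 + 0*0.0 + 2.77*|0.0| = 0.0


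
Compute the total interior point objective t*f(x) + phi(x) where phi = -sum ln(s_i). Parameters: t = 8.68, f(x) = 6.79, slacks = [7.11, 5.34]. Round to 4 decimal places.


Step 1: Compute log-barrier.
ln values: [1.9615, 1.6752]
phi = -(1.9615 + 1.6752) = -3.6367
Step 2: Compute augmented objective.
t*f(x) = 8.68*6.79 = 58.9372
Total = 58.9372 - 3.6367 = 55.3005


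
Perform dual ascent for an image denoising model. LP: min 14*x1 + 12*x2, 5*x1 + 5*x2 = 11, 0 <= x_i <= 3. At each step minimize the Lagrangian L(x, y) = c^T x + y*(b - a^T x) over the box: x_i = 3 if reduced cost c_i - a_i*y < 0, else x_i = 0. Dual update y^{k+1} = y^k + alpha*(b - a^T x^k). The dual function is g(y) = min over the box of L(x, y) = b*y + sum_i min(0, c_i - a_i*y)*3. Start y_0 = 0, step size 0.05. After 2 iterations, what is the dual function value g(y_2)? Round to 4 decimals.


Dual ascent for LP: min 14*x1 + 12*x2, 5*x1 + 5*x2 = 11, 0 <= x_i <= 3
Step 1: y^k = 0.0, reduced costs: (14.0, 12.0)
  x^k = (0.0, 0.0), subgradient = b - a^T x = 11.0
  y^{k+1} = 0.0 + 0.05*11.0 = 0.55
Step 2: y^k = 0.55, reduced costs: (11.25, 9.25)
  x^k = (0.0, 0.0), subgradient = b - a^T x = 11.0
  y^{k+1} = 0.55 + 0.05*11.0 = 1.1
Dual objective at y_2 = 1.1: reduced costs (8.5, 6.5), box minimizer x = (0.0, 0.0)
g(y_2) = b*y + (c1 - a1*y)*x1 + (c2 - a2*y)*x2 = 11*1.1 + 8.5*0.0 + 6.5*0.0 = 12.1 + 0.0 + 0.0 = 12.1


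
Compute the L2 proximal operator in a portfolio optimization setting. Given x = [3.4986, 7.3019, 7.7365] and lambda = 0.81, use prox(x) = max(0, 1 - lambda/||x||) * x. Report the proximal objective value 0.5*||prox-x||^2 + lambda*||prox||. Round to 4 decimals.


Step 1: Compute ||x||.
||x|| = 11.1987
Step 2: Compute scaling factor.
scale = max(0, 1 - 0.81/11.1987) = 0.9277
Step 3: prox(x) = [3.2455, 6.7738, 7.1769]
||prox(x)|| = 10.3887
Step 4: Proximal objective.
0.5*||prox-x||^2 = 0.3281
lambda*||prox|| = 8.4148
Total = 8.7429


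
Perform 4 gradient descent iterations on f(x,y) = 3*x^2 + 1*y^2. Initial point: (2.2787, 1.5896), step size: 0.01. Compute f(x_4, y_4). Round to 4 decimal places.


Gradient descent on f(x,y) = 3*x^2 + 1*y^2.
Starting point: (2.2787, 1.5896), alpha = 0.01
Step 1: grad_x = 2*3*2.2787 = 13.6722, grad_y = 2*1*1.5896 = 3.1792
  x_1 = 2.2787 - 0.01*13.6722 = 2.142
  y_1 = 1.5896 - 0.01*3.1792 = 1.5578
Step 2: grad_x = 2*3*2.142 = 12.8519, grad_y = 2*1*1.5578 = 3.1156
  x_2 = 2.142 - 0.01*12.8519 = 2.0135
  y_2 = 1.5578 - 0.01*3.1156 = 1.5267
Step 3: grad_x = 2*3*2.0135 = 12.0808, grad_y = 2*1*1.5267 = 3.0533
  x_3 = 2.0135 - 0.01*12.0808 = 1.8927
  y_3 = 1.5267 - 0.01*3.0533 = 1.4961
Step 4: grad_x = 2*3*1.8927 = 11.3559, grad_y = 2*1*1.4961 = 2.9922
  x_4 = 1.8927 - 0.01*11.3559 = 1.7791
  y_4 = 1.4961 - 0.01*2.9922 = 1.4662
f(1.7791, 1.4662) = 3*1.7791^2 + 1*1.4662^2 = 11.6452


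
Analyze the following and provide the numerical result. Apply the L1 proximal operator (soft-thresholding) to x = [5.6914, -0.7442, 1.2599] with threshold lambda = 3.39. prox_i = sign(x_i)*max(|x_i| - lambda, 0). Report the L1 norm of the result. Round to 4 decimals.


Soft-thresholding with lambda = 3.39:
prox(5.6914) = sign(5.6914)*max(|5.6914| - 3.39, 0) = 2.3014
prox(-0.7442) = sign(-0.7442)*max(|-0.7442| - 3.39, 0) = 0.0
prox(1.2599) = sign(1.2599)*max(|1.2599| - 3.39, 0) = 0.0
prox(x) = [2.3014, 0.0, 0.0]
||prox(x)||_1 = 2.3014 + 0.0 + 0.0 = 2.3014


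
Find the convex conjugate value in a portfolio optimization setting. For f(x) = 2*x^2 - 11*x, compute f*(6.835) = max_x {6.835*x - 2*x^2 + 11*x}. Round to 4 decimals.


f*(y) = sup_x {y*x - a*x^2 - b*x} = sup_x {(y-b)*x - a*x^2}
FOC: (y - b) - 2a*x = 0 => x* = (y - b)/(2a)
x* = (6.835 + 11)/(2*2) = 4.4588
f*(6.835) = (y-b)^2/(4a) = (6.835 + 11)^2/(4*2)
= 318.0872/8 = 39.7609
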